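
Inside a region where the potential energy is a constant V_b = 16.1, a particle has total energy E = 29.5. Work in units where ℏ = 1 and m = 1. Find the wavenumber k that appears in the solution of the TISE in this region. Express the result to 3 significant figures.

k = 5.18

With E > V_b the solution is oscillatory, ψ ∝ e^{±ikx} with k = √(2m(E − V_b))/ℏ.
k = √(2 × 1 × 13.4) = 5.177.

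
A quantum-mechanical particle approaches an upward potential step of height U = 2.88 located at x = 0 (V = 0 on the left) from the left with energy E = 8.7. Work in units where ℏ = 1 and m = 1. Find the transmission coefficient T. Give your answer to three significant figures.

T = 0.990

On each side the TISE gives plane waves with k = √(2m(E − V))/ℏ: k₁ = √(2·1·8.7) = 4.171, k₂ = √(2·1·5.82) = 3.412.
Matching ψ and ψ′ at x = 0 gives r = (k₁ − k₂)/(k₁ + k₂), so R = r² = 0.01003 and T = 1 − R = 0.9900.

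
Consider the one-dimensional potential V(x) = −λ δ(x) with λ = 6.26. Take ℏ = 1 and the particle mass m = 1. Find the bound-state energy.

For x ≠ 0 the bound state is ψ ∝ e^{−κ|x|}; integrating the TISE across the delta gives the cusp condition 2κ = 2mλ/ℏ², so κ = 6.260.
Then E = −ℏ²κ²/(2m) = −mλ²/(2ℏ²) = -19.59.

E = -19.6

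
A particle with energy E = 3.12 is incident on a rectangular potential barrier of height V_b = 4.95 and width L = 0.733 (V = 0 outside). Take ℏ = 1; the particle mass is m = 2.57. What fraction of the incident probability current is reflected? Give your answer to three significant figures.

E < V_b: inside the barrier ψ ∝ e^{±κx} with κ = √(2m(V_b − E))/ℏ = 3.067.
κL = 2.248, sinh(κL) = 4.682.
The exact tunnelling result is T⁻¹ = 1 + V_b² sinh²(κL) / [4E(V_b − E)] = 24.52, so T = 0.0408.
R = 1 − T = 0.959.

R = 0.959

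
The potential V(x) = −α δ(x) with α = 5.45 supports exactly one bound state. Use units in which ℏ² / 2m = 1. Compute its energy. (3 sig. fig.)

E = -7.43

The bound state is ψ(x) = √κ e^{−κ|x|}. The derivative jump ψ'(0⁺) − ψ'(0⁻) = −(2mα/ℏ²)ψ(0) fixes κ = mα/ℏ² = 2.725.
Then E = −ℏ²κ²/(2m) = −mα²/(2ℏ²) = -7.426.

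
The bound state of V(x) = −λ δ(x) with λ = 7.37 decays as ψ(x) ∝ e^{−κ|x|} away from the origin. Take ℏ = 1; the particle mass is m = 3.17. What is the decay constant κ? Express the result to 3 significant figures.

κ = 23.4

Integrating the TISE across x = 0 gives the cusp condition ψ'(0⁺) − ψ'(0⁻) = −(2mλ/ℏ²)ψ(0).
With ψ ∝ e^{−κ|x|} this yields −2κ = −2mλ/ℏ², so κ = mλ/ℏ² = 23.36.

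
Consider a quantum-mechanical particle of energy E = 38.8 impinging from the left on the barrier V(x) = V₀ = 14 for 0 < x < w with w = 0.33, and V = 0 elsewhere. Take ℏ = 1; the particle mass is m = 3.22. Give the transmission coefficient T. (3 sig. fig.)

E > V₀: inside the barrier k₂ = √(2m(E − V₀))/ℏ = 12.64, k₂w = 4.170.
Matching at both interfaces gives T⁻¹ = 1 + V₀² sin²(k₂w) / [4E(E − V₀)] = 1.037, hence T = 0.964.

T = 0.964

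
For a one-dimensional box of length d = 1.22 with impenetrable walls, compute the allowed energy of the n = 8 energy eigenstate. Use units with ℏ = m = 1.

The infinite-well eigenfunctions ψ_n = √(2/d) sin(nπx/d) vanish at both walls, giving E_n = n²π²ℏ²/(2md²).
E_8 = 8² × π² / (2 × 1 × 1.22²) = 212.2.

E = 212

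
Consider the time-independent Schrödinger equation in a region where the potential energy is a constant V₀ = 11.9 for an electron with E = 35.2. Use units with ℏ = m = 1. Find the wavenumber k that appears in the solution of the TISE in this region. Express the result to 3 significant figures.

With E > V₀ the solution is oscillatory, ψ ∝ e^{±ikx} with k = √(2m(E − V₀))/ℏ.
k = √(2 × 1 × 23.3) = 6.826.

k = 6.83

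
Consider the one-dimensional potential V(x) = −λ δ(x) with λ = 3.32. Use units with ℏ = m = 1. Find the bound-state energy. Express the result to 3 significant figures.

E = -5.51

For x ≠ 0 the bound state is ψ ∝ e^{−κ|x|}; integrating the TISE across the delta gives the cusp condition 2κ = 2mλ/ℏ², so κ = 3.320.
Then E = −ℏ²κ²/(2m) = −mλ²/(2ℏ²) = -5.511.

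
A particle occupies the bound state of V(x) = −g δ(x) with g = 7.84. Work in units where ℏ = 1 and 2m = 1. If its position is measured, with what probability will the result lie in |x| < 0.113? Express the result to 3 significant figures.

The normalised bound state is ψ = √κ e^{−κ|x|} with κ = mg/ℏ² = 3.920.
P(|x| < d) = ∫_{−d}^{d} κ e^{−2κ|x|} dx = 1 − e^{−2κd} = 1 − e^{−0.8859} = 0.5877.

P = 0.588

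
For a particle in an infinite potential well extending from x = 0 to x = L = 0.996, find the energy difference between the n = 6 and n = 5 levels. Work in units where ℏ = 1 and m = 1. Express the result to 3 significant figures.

ΔE = 54.7

E_n = n²π²ℏ²/(2mL²), so ΔE = (6² − 5²) π²ℏ²/(2mL²).
ΔE = 11 × π² / (2 × 1 × 0.996²) = 54.72.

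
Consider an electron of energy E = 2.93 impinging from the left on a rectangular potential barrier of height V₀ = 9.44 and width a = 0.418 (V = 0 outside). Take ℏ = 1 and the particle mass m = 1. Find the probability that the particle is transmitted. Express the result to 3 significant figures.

T = 0.156

Since E < V₀ the interior solution is evanescent with decay constant κ = √(2m(V₀ − E))/ℏ = 3.608.
κa = 1.508, sinh(κa) = 2.149.
The exact tunnelling result is T⁻¹ = 1 + V₀² sinh²(κa) / [4E(V₀ − E)] = 6.393, so T = 0.156.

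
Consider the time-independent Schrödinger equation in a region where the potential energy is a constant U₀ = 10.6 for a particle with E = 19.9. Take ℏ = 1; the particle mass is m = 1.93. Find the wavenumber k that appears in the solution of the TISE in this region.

k = 5.99

With E > U₀ the solution is oscillatory, ψ ∝ e^{±ikx} with k = √(2m(E − U₀))/ℏ.
k = √(2 × 1.93 × 9.3) = 5.991.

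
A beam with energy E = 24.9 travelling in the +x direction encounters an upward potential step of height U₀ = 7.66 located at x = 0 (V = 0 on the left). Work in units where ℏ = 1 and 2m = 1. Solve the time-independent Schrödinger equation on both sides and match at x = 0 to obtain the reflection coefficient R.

On each side the TISE gives plane waves with k = √(2m(E − V))/ℏ: k₁ = √(2·½·24.9) = 4.990, k₂ = √(2·½·17.24) = 4.152.
Continuity of ψ and ψ′ at the step yields the reflection amplitude r = (k₁ − k₂)/(k₁ + k₂) = 0.09165; thus R = |r|² = 0.008400, T = 0.9916.

R = 0.00840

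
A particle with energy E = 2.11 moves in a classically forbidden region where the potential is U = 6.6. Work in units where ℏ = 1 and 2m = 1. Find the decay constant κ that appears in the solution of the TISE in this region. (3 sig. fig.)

Since E < U the TISE in this region is ψ'' = κ²ψ with κ = √(2m(U − E))/ℏ.
κ = √(2 × 0.5 × 4.49) = 2.119.

κ = 2.12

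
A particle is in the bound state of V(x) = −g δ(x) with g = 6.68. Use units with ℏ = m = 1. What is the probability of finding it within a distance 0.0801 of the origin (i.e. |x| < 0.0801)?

The normalised bound state is ψ = √κ e^{−κ|x|} with κ = mg/ℏ² = 6.680.
P(|x| < d) = ∫_{−d}^{d} κ e^{−2κ|x|} dx = 1 − e^{−2κd} = 1 − e^{−1.070} = 0.6570.

P = 0.657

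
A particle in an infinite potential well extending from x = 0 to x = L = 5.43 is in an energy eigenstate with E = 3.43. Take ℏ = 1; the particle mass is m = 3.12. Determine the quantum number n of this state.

For an infinite well E_n = n²π²ℏ²/(2mL²), so n = (L/πℏ)√(2mE).
n = (5.43/π) × √(2 × 3.12 × 3.43) = 7.996 → n = 8.

n = 8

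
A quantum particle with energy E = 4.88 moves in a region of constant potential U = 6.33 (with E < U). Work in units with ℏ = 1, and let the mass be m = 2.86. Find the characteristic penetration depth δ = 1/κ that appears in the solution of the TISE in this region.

δ = 0.347

Since E < U the TISE in this region is ψ'' = κ²ψ with κ = √(2m(U − E))/ℏ.
κ = √(2 × 2.86 × 1.45) = 2.880. The penetration depth is δ = 1/κ = 0.347.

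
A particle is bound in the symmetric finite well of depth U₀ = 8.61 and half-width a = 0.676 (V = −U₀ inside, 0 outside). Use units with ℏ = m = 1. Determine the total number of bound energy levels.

N = 2

Define the well-strength parameter z₀ = (a/ℏ)√(2mU₀) = 0.676 × √(2·1·8.61) = 2.805.
The even/odd transcendental equations gain one root per π/2 in z₀, giving N = 1 + ⌊2z₀/π⌋ = 1 + ⌊1.786⌋ = 2.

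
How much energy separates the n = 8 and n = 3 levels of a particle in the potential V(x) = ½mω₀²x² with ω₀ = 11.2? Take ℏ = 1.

ΔE = 56.0

E_n = ℏω₀(n + ½), so ΔE = (8 − 3) ℏω₀ = 5 × 11.2 = 56.00.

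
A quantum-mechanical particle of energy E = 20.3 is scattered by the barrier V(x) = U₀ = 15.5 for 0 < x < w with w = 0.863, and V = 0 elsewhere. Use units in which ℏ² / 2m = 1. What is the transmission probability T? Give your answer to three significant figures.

Above the barrier the interior wavenumber is k₂ = √(2m(E − U₀))/ℏ = 2.191, giving phase k₂w = 1.891.
T = [1 + U₀² sin²(k₂w) / (4E(E − U₀))]⁻¹ = 1/1.555 = 0.643.

T = 0.643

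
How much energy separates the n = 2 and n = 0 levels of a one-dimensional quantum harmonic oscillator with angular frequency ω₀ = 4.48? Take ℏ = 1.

ΔE = 8.96

E_n = ℏω₀(n + ½), so ΔE = (2 − 0) ℏω₀ = 2 × 4.48 = 8.960.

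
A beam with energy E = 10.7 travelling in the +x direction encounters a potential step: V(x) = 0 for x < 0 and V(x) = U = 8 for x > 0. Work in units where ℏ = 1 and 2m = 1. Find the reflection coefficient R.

R = 0.110

The wavenumbers are k₁ = √(2mE)/ℏ = 3.271 on the left and k₂ = √(2m(E − U))/ℏ = 1.643 on the right.
Matching ψ and ψ′ at x = 0 gives r = (k₁ − k₂)/(k₁ + k₂), so R = r² = 0.1097 and T = 1 − R = 0.8903.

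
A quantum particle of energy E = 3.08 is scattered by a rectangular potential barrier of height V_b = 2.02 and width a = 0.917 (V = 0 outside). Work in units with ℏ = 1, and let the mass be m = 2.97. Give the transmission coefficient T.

Above the barrier the interior wavenumber is k₂ = √(2m(E − V_b))/ℏ = 2.509, giving phase k₂a = 2.301.
T = [1 + V_b² sin²(k₂a) / (4E(E − V_b))]⁻¹ = 1/1.173 = 0.852.

T = 0.852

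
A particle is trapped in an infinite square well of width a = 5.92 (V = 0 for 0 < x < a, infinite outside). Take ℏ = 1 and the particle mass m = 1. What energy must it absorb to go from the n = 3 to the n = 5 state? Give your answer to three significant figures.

E_n = n²π²ℏ²/(2ma²), so ΔE = (5² − 3²) π²ℏ²/(2ma²).
ΔE = 16 × π² / (2 × 1 × 5.92²) = 2.253.

ΔE = 2.25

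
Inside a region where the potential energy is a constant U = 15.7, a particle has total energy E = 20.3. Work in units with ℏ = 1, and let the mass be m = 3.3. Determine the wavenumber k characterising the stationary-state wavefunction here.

With E > U the solution is oscillatory, ψ ∝ e^{±ikx} with k = √(2m(E − U))/ℏ.
k = √(2 × 3.3 × 4.6) = 5.510.

k = 5.51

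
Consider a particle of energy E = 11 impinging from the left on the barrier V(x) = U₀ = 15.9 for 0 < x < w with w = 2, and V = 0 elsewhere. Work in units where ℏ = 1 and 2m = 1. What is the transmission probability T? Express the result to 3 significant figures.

Since E < U₀ the interior solution is evanescent with decay constant κ = √(2m(U₀ − E))/ℏ = 2.214.
κw = 4.427, sinh(κw) = 41.84.
Matching ψ, ψ′ at both faces gives T = [1 + U₀² sinh²(κw) / (4E(U₀ − E))]⁻¹ = 1/2054 = 0.000487.

T = 0.000487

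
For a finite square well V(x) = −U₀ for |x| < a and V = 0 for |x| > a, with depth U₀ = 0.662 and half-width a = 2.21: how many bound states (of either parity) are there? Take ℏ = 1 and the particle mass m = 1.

The dimensionless depth is z₀ = a√(2mU₀)/ℏ = 2.21 × √(1.324) = 2.543.
The even/odd transcendental equations gain one root per π/2 in z₀, giving N = 1 + ⌊2z₀/π⌋ = 1 + ⌊1.619⌋ = 2.

N = 2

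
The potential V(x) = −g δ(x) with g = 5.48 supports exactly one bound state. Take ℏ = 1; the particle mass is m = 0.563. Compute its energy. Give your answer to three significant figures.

For x ≠ 0 the bound state is ψ ∝ e^{−κ|x|}; integrating the TISE across the delta gives the cusp condition 2κ = 2mg/ℏ², so κ = 3.085.
Then E = −ℏ²κ²/(2m) = −mg²/(2ℏ²) = -8.454.

E = -8.45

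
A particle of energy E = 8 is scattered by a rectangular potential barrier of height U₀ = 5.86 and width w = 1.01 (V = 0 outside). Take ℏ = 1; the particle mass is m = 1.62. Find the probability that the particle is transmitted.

T = 0.903

Above the barrier the interior wavenumber is k₂ = √(2m(E − U₀))/ℏ = 2.633, giving phase k₂w = 2.660.
Matching at both interfaces gives T⁻¹ = 1 + U₀² sin²(k₂w) / [4E(E − U₀)] = 1.108, hence T = 0.903.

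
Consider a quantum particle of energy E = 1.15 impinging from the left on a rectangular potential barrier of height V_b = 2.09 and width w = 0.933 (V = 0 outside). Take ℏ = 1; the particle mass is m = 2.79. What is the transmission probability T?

Since E < V_b the interior solution is evanescent with decay constant κ = √(2m(V_b − E))/ℏ = 2.290.
κw = 2.137, sinh(κw) = 4.177.
Matching ψ, ψ′ at both faces gives T = [1 + V_b² sinh²(κw) / (4E(V_b − E))]⁻¹ = 1/18.63 = 0.0537.

T = 0.0537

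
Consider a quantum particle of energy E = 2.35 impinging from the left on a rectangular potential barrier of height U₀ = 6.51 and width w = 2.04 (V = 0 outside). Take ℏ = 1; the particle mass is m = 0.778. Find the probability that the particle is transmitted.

E < U₀: inside the barrier ψ ∝ e^{±κx} with κ = √(2m(U₀ − E))/ℏ = 2.544.
κw = 5.190, sinh(κw) = 89.75.
Matching ψ, ψ′ at both faces gives T = [1 + U₀² sinh²(κw) / (4E(U₀ − E))]⁻¹ = 1/8730 = 0.000115.

T = 0.000115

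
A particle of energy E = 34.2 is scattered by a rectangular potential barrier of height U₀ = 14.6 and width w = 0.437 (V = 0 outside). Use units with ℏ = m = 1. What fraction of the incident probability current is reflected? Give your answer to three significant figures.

R = 0.0122

E > U₀: inside the barrier k₂ = √(2m(E − U₀))/ℏ = 6.261, k₂w = 2.736.
T = [1 + U₀² sin²(k₂w) / (4E(E − U₀))]⁻¹ = 1/1.012 = 0.988.
R = 1 − T = 0.0122.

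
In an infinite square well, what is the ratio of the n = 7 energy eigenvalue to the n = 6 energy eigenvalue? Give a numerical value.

1.36111

E_n = n²π²ℏ²/(2mL²) so the ratio is n₂²/n₁² = 49/36 = 1.36111.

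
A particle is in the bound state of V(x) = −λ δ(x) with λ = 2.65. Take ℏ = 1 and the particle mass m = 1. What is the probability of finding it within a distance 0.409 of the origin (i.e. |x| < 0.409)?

P = 0.886

The normalised bound state is ψ = √κ e^{−κ|x|} with κ = mλ/ℏ² = 2.650.
P(|x| < d) = ∫_{−d}^{d} κ e^{−2κ|x|} dx = 1 − e^{−2κd} = 1 − e^{−2.168} = 0.8856.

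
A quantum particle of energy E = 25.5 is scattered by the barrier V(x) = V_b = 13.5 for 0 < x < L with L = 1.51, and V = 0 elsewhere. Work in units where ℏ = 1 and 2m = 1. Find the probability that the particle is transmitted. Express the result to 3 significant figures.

E > V_b: inside the barrier k₂ = √(2m(E − V_b))/ℏ = 3.464, k₂L = 5.231.
Matching at both interfaces gives T⁻¹ = 1 + V_b² sin²(k₂L) / [4E(E − V_b)] = 1.112, hence T = 0.899.

T = 0.899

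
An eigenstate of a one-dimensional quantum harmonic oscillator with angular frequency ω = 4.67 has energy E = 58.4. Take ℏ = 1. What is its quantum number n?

n = 12

E_n = ℏω(n + ½) ⇒ n = E/(ℏω) − ½ = 58.4/4.67 − 0.5 = 12.005 → n = 12.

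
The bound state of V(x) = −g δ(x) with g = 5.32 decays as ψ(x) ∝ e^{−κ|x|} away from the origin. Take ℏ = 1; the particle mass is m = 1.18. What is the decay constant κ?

κ = 6.28

Integrating the TISE across x = 0 gives the cusp condition ψ'(0⁺) − ψ'(0⁻) = −(2mg/ℏ²)ψ(0).
With ψ ∝ e^{−κ|x|} this yields −2κ = −2mg/ℏ², so κ = mg/ℏ² = 6.278.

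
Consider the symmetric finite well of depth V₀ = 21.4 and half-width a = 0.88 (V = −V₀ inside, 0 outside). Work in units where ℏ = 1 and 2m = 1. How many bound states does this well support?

N = 3

The dimensionless depth is z₀ = a√(2mV₀)/ℏ = 0.88 × √(21.40) = 4.071.
The even/odd transcendental equations gain one root per π/2 in z₀, giving N = 1 + ⌊2z₀/π⌋ = 1 + ⌊2.592⌋ = 3.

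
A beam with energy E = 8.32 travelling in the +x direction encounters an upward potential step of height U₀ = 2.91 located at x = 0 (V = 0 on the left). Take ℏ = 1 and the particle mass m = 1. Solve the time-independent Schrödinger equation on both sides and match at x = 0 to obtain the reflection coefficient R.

R = 0.0115

On each side the TISE gives plane waves with k = √(2m(E − V))/ℏ: k₁ = √(2·1·8.32) = 4.079, k₂ = √(2·1·5.41) = 3.289.
Matching ψ and ψ′ at x = 0 gives r = (k₁ − k₂)/(k₁ + k₂), so R = r² = 0.01149 and T = 1 − R = 0.9885.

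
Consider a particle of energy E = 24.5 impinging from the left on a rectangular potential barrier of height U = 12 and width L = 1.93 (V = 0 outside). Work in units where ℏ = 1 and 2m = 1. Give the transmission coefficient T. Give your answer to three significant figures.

T = 0.970

Above the barrier the interior wavenumber is k₂ = √(2m(E − U))/ℏ = 3.536, giving phase k₂L = 6.824.
T = [1 + U² sin²(k₂L) / (4E(E − U))]⁻¹ = 1/1.031 = 0.970.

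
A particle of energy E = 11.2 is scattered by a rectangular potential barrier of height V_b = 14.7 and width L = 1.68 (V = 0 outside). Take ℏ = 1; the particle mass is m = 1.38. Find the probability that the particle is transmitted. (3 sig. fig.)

T = 0.0000846

E < V_b: inside the barrier ψ ∝ e^{±κx} with κ = √(2m(V_b − E))/ℏ = 3.108.
κL = 5.222, sinh(κL) = 92.61.
Matching ψ, ψ′ at both faces gives T = [1 + V_b² sinh²(κL) / (4E(V_b − E))]⁻¹ = 1/11820 = 0.0000846.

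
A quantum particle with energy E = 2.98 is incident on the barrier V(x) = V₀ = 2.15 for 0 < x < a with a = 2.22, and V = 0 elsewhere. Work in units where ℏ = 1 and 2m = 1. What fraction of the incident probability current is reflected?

R = 0.274

E > V₀: inside the barrier k₂ = √(2m(E − V₀))/ℏ = 0.9110, k₂a = 2.023.
T = [1 + V₀² sin²(k₂a) / (4E(E − V₀))]⁻¹ = 1/1.378 = 0.726.
R = 1 − T = 0.274.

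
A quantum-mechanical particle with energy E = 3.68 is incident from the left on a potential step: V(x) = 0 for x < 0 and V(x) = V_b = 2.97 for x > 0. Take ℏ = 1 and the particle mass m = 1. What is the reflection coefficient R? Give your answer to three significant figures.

On each side the TISE gives plane waves with k = √(2m(E − V))/ℏ: k₁ = √(2·1·3.68) = 2.713, k₂ = √(2·1·0.71) = 1.192.
Continuity of ψ and ψ′ at the step yields the reflection amplitude r = (k₁ − k₂)/(k₁ + k₂) = 0.3896; thus R = |r|² = 0.1518, T = 0.8482.

R = 0.152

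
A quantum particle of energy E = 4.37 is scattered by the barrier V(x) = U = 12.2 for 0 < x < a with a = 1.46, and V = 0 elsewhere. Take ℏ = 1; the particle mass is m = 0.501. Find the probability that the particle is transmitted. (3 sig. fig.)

T = 0.00103

E < U: inside the barrier ψ ∝ e^{±κx} with κ = √(2m(U − E))/ℏ = 2.801.
κa = 4.089, sinh(κa) = 29.85.
Matching ψ, ψ′ at both faces gives T = [1 + U² sinh²(κa) / (4E(U − E))]⁻¹ = 1/969.7 = 0.00103.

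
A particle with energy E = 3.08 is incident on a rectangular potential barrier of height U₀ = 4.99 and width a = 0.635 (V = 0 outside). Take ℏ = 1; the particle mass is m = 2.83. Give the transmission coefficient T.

T = 0.0565

Since E < U₀ the interior solution is evanescent with decay constant κ = √(2m(U₀ − E))/ℏ = 3.288.
κa = 2.088, sinh(κa) = 3.972.
Matching ψ, ψ′ at both faces gives T = [1 + U₀² sinh²(κa) / (4E(U₀ − E))]⁻¹ = 1/17.69 = 0.0565.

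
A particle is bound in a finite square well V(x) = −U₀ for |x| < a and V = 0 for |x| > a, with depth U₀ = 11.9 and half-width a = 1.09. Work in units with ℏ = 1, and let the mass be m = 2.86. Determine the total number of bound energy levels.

N = 6

Define the well-strength parameter z₀ = (a/ℏ)√(2mU₀) = 1.09 × √(2·2.86·11.9) = 8.993.
A new bound state (alternating even/odd) appears each time z₀ passes a multiple of π/2, so N = ⌊2z₀/π⌋ + 1 = ⌊5.725⌋ + 1 = 6.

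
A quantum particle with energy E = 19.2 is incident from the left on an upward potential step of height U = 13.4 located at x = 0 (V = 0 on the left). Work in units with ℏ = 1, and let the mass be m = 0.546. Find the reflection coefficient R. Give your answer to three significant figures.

On each side the TISE gives plane waves with k = √(2m(E − V))/ℏ: k₁ = √(2·0.546·19.2) = 4.579, k₂ = √(2·0.546·5.8) = 2.517.
Matching ψ and ψ′ at x = 0 gives r = (k₁ − k₂)/(k₁ + k₂), so R = r² = 0.08447 and T = 1 − R = 0.9155.

R = 0.0845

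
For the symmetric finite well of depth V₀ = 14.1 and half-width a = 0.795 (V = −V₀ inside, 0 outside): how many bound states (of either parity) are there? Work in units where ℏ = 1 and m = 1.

N = 3

Define the well-strength parameter z₀ = (a/ℏ)√(2mV₀) = 0.795 × √(2·1·14.1) = 4.222.
The even/odd transcendental equations gain one root per π/2 in z₀, giving N = 1 + ⌊2z₀/π⌋ = 1 + ⌊2.688⌋ = 3.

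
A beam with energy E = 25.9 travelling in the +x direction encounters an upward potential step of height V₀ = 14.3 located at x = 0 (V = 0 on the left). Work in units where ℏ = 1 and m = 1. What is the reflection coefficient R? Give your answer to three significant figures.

R = 0.0393

On each side the TISE gives plane waves with k = √(2m(E − V))/ℏ: k₁ = √(2·1·25.9) = 7.197, k₂ = √(2·1·11.6) = 4.817.
Continuity of ψ and ψ′ at the step yields the reflection amplitude r = (k₁ − k₂)/(k₁ + k₂) = 0.1982; thus R = |r|² = 0.03926, T = 0.9607.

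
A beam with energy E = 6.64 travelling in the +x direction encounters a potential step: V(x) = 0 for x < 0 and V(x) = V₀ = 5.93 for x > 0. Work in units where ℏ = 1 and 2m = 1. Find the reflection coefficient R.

The wavenumbers are k₁ = √(2mE)/ℏ = 2.577 on the left and k₂ = √(2m(E − V₀))/ℏ = 0.8426 on the right.
Continuity of ψ and ψ′ at the step yields the reflection amplitude r = (k₁ − k₂)/(k₁ + k₂) = 0.5072; thus R = |r|² = 0.2572, T = 0.7428.

R = 0.257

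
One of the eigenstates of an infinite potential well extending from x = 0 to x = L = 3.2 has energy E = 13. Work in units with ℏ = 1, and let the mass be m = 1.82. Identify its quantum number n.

n = 7

For an infinite well E_n = n²π²ℏ²/(2mL²), so n = (L/πℏ)√(2mE).
n = (3.2/π) × √(2 × 1.82 × 13) = 7.007 → n = 7.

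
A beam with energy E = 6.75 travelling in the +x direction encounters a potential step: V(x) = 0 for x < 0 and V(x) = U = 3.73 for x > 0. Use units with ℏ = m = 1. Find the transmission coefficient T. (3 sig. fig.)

T = 0.961

The wavenumbers are k₁ = √(2mE)/ℏ = 3.674 on the left and k₂ = √(2m(E − U))/ℏ = 2.458 on the right.
Continuity of ψ and ψ′ at the step yields the reflection amplitude r = (k₁ − k₂)/(k₁ + k₂) = 0.1984; thus R = |r|² = 0.03936, T = 0.9606.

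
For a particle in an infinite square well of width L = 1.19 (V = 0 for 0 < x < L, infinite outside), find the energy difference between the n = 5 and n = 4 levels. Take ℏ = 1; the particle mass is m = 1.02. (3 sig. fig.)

E_n = n²π²ℏ²/(2mL²), so ΔE = (5² − 4²) π²ℏ²/(2mL²).
ΔE = 9 × π² / (2 × 1.02 × 1.19²) = 30.75.

ΔE = 30.7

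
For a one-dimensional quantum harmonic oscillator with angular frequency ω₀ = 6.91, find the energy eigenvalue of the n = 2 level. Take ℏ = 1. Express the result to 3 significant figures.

Using E_n = (n + ½)ℏω₀: E_2 = 2.5 × 6.91 = 17.28.

E = 17.3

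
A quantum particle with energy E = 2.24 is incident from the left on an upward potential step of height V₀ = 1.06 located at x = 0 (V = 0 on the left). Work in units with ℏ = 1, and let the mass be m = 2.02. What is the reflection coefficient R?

R = 0.0252

On each side the TISE gives plane waves with k = √(2m(E − V))/ℏ: k₁ = √(2·2.02·2.24) = 3.008, k₂ = √(2·2.02·1.18) = 2.183.
Continuity of ψ and ψ′ at the step yields the reflection amplitude r = (k₁ − k₂)/(k₁ + k₂) = 0.1589; thus R = |r|² = 0.02524, T = 0.9748.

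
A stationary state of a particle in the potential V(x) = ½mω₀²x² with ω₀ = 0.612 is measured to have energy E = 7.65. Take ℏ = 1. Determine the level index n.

n = 12

E_n = ℏω₀(n + ½) ⇒ n = E/(ℏω₀) − ½ = 7.65/0.612 − 0.5 = 12.000 → n = 12.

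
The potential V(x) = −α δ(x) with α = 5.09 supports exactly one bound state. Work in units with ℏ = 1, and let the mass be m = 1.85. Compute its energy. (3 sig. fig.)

The bound state is ψ(x) = √κ e^{−κ|x|}. The derivative jump ψ'(0⁺) − ψ'(0⁻) = −(2mα/ℏ²)ψ(0) fixes κ = mα/ℏ² = 9.417.
Then E = −ℏ²κ²/(2m) = −mα²/(2ℏ²) = -23.96.

E = -24.0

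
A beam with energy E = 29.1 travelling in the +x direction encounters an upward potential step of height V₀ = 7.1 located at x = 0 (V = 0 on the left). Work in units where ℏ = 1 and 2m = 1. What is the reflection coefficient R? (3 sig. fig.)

On each side the TISE gives plane waves with k = √(2m(E − V))/ℏ: k₁ = √(2·½·29.1) = 5.394, k₂ = √(2·½·22) = 4.690.
Matching ψ and ψ′ at x = 0 gives r = (k₁ − k₂)/(k₁ + k₂), so R = r² = 0.004873 and T = 1 − R = 0.9951.

R = 0.00487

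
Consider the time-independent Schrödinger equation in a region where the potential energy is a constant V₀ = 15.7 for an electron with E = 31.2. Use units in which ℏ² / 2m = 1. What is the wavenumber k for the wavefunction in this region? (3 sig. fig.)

With E > V₀ the solution is oscillatory, ψ ∝ e^{±ikx} with k = √(2m(E − V₀))/ℏ.
k = √(2 × 0.5 × 15.5) = 3.937.

k = 3.94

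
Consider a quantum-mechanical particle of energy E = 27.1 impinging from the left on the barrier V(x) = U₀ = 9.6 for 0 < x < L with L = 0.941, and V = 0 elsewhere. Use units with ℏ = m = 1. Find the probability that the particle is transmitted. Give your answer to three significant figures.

T = 0.979

E > U₀: inside the barrier k₂ = √(2m(E − U₀))/ℏ = 5.916, k₂L = 5.567.
Matching at both interfaces gives T⁻¹ = 1 + U₀² sin²(k₂L) / [4E(E − U₀)] = 1.021, hence T = 0.979.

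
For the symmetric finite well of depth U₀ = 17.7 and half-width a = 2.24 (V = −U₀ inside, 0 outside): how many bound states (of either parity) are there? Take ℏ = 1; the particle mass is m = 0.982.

N = 9

Define the well-strength parameter z₀ = (a/ℏ)√(2mU₀) = 2.24 × √(2·0.982·17.7) = 13.21.
A new bound state (alternating even/odd) appears each time z₀ passes a multiple of π/2, so N = ⌊2z₀/π⌋ + 1 = ⌊8.408⌋ + 1 = 9.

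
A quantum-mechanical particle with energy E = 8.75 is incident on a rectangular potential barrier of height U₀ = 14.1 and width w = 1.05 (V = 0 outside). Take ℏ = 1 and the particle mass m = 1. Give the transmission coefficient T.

T = 0.00391

E < U₀: inside the barrier ψ ∝ e^{±κx} with κ = √(2m(U₀ − E))/ℏ = 3.271.
κw = 3.435, sinh(κw) = 15.49.
The exact tunnelling result is T⁻¹ = 1 + U₀² sinh²(κw) / [4E(U₀ − E)] = 255.9, so T = 0.00391.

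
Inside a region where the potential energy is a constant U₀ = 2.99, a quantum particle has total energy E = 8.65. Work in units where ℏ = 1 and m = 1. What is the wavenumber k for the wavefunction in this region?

With E > U₀ the solution is oscillatory, ψ ∝ e^{±ikx} with k = √(2m(E − U₀))/ℏ.
k = √(2 × 1 × 5.66) = 3.365.

k = 3.36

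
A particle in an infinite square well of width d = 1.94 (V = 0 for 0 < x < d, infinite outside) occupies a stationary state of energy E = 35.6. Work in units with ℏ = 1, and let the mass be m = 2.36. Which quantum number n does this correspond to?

n = 8

From E_n = n²π²ℏ²/(2md²) invert to n = √(2md²E)/(πℏ).
n = (1.94/π) × √(2 × 2.36 × 35.6) = 8.005 → n = 8.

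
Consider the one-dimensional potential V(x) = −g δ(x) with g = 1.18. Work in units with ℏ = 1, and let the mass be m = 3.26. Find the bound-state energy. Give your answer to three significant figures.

E = -2.27

The bound state is ψ(x) = √κ e^{−κ|x|}. The derivative jump ψ'(0⁺) − ψ'(0⁻) = −(2mg/ℏ²)ψ(0) fixes κ = mg/ℏ² = 3.847.
Then E = −ℏ²κ²/(2m) = −mg²/(2ℏ²) = -2.270.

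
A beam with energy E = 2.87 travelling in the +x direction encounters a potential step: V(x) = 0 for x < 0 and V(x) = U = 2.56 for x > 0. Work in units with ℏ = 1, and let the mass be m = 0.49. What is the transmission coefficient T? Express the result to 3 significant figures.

The wavenumbers are k₁ = √(2mE)/ℏ = 1.677 on the left and k₂ = √(2m(E − U))/ℏ = 0.5512 on the right.
Matching ψ and ψ′ at x = 0 gives r = (k₁ − k₂)/(k₁ + k₂), so R = r² = 0.2553 and T = 1 − R = 0.7447.

T = 0.745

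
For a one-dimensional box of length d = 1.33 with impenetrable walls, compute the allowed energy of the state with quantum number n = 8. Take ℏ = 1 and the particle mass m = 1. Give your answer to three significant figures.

E = 179

Requiring ψ(0) = ψ(d) = 0 quantises k = nπ/d, hence E_n = ℏ²k²/2m = n²π²ℏ²/(2md²).
E_8 = 8² × π² / (2 × 1 × 1.33²) = 178.5.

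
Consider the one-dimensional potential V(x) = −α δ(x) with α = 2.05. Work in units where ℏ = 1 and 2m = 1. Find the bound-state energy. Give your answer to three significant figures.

E = -1.05

The bound state is ψ(x) = √κ e^{−κ|x|}. The derivative jump ψ'(0⁺) − ψ'(0⁻) = −(2mα/ℏ²)ψ(0) fixes κ = mα/ℏ² = 1.025.
Then E = −ℏ²κ²/(2m) = −mα²/(2ℏ²) = -1.051.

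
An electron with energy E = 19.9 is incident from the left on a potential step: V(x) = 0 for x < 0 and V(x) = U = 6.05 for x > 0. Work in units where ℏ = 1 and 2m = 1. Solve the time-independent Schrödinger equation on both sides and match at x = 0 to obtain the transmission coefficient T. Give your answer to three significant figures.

T = 0.992

On each side the TISE gives plane waves with k = √(2m(E − V))/ℏ: k₁ = √(2·½·19.9) = 4.461, k₂ = √(2·½·13.85) = 3.722.
Matching ψ and ψ′ at x = 0 gives r = (k₁ − k₂)/(k₁ + k₂), so R = r² = 0.008165 and T = 1 − R = 0.9918.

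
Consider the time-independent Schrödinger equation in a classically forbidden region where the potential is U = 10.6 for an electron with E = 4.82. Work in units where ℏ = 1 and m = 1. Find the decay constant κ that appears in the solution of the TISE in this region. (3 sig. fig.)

κ = 3.40

Since E < U the TISE in this region is ψ'' = κ²ψ with κ = √(2m(U − E))/ℏ.
κ = √(2 × 1 × 5.78) = 3.400.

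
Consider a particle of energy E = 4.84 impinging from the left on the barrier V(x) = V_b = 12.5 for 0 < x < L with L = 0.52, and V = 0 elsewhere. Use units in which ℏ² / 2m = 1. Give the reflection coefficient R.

Since E < V_b the interior solution is evanescent with decay constant κ = √(2m(V_b − E))/ℏ = 2.768.
κL = 1.439, sinh(κL) = 1.990.
Matching ψ, ψ′ at both faces gives T = [1 + V_b² sinh²(κL) / (4E(V_b − E))]⁻¹ = 1/5.173 = 0.193.
R = 1 − T = 0.807.

R = 0.807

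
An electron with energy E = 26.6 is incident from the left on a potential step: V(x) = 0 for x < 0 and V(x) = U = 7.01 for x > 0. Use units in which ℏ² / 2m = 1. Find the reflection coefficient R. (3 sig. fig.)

R = 0.00583

The wavenumbers are k₁ = √(2mE)/ℏ = 5.158 on the left and k₂ = √(2m(E − U))/ℏ = 4.426 on the right.
Continuity of ψ and ψ′ at the step yields the reflection amplitude r = (k₁ − k₂)/(k₁ + k₂) = 0.07632; thus R = |r|² = 0.005825, T = 0.9942.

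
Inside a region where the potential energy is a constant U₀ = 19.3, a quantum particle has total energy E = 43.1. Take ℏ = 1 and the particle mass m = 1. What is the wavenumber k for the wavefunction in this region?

With E > U₀ the solution is oscillatory, ψ ∝ e^{±ikx} with k = √(2m(E − U₀))/ℏ.
k = √(2 × 1 × 23.8) = 6.899.

k = 6.90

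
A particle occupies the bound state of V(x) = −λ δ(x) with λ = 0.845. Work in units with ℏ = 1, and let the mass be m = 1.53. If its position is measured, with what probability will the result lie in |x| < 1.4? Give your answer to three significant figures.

P = 0.973

The normalised bound state is ψ = √κ e^{−κ|x|} with κ = mλ/ℏ² = 1.293.
P(|x| < d) = ∫_{−d}^{d} κ e^{−2κ|x|} dx = 1 − e^{−2κd} = 1 − e^{−3.620} = 0.9732.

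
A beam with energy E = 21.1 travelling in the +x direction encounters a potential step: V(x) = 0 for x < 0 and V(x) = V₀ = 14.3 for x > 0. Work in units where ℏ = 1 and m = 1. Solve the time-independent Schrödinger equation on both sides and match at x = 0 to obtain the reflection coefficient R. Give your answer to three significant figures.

R = 0.0760

The wavenumbers are k₁ = √(2mE)/ℏ = 6.496 on the left and k₂ = √(2m(E − V₀))/ℏ = 3.688 on the right.
Matching ψ and ψ′ at x = 0 gives r = (k₁ − k₂)/(k₁ + k₂), so R = r² = 0.07604 and T = 1 − R = 0.9240.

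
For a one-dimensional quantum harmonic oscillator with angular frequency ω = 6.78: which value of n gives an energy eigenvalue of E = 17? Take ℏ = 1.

n = 2

Invert E_n = (n + ½)ℏω: n = E/ℏω − ½ = 2.007, so n = 2.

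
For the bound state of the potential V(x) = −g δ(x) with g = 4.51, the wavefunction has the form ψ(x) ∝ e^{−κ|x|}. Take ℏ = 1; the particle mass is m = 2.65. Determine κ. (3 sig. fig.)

κ = 12.0

Integrating the TISE across x = 0 gives the cusp condition ψ'(0⁺) − ψ'(0⁻) = −(2mg/ℏ²)ψ(0).
With ψ ∝ e^{−κ|x|} this yields −2κ = −2mg/ℏ², so κ = mg/ℏ² = 11.95.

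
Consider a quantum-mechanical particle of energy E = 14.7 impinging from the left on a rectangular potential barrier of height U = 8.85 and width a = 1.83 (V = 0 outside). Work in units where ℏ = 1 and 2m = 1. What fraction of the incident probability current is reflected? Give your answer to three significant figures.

R = 0.173

Above the barrier the interior wavenumber is k₂ = √(2m(E − U))/ℏ = 2.419, giving phase k₂a = 4.426.
T = [1 + U² sin²(k₂a) / (4E(E − U))]⁻¹ = 1/1.210 = 0.827.
R = 1 − T = 0.173.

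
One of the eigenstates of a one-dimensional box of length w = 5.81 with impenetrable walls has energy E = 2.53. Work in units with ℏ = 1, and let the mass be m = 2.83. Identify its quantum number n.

n = 7

From E_n = n²π²ℏ²/(2mw²) invert to n = √(2mw²E)/(πℏ).
n = (5.81/π) × √(2 × 2.83 × 2.53) = 6.998 → n = 7.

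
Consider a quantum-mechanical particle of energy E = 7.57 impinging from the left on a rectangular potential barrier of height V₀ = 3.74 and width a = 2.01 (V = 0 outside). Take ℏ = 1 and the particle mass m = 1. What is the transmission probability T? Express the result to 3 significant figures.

T = 0.950

Above the barrier the interior wavenumber is k₂ = √(2m(E − V₀))/ℏ = 2.768, giving phase k₂a = 5.563.
Matching at both interfaces gives T⁻¹ = 1 + V₀² sin²(k₂a) / [4E(E − V₀)] = 1.052, hence T = 0.950.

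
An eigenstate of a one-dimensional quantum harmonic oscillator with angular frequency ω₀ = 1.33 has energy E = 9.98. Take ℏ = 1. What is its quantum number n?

n = 7

E_n = ℏω₀(n + ½) ⇒ n = E/(ℏω₀) − ½ = 9.98/1.33 − 0.5 = 7.004 → n = 7.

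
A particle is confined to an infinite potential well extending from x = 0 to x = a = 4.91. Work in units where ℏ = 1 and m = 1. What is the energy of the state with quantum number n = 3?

E = 1.84

The infinite-well eigenfunctions ψ_n = √(2/a) sin(nπx/a) vanish at both walls, giving E_n = n²π²ℏ²/(2ma²).
E_3 = 3² × π² / (2 × 1 × 4.91²) = 1.842.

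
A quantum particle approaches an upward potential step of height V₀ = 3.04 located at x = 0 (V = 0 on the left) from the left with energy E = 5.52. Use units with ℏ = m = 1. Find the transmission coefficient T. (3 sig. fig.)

On each side the TISE gives plane waves with k = √(2m(E − V))/ℏ: k₁ = √(2·1·5.52) = 3.323, k₂ = √(2·1·2.48) = 2.227.
Matching ψ and ψ′ at x = 0 gives r = (k₁ − k₂)/(k₁ + k₂), so R = r² = 0.03897 and T = 1 − R = 0.9610.

T = 0.961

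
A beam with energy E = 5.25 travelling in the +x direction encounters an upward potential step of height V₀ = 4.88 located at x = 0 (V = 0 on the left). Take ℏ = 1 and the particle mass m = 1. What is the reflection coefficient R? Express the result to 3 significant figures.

On each side the TISE gives plane waves with k = √(2m(E − V))/ℏ: k₁ = √(2·1·5.25) = 3.240, k₂ = √(2·1·0.37) = 0.8602.
Matching ψ and ψ′ at x = 0 gives r = (k₁ − k₂)/(k₁ + k₂), so R = r² = 0.3369 and T = 1 − R = 0.6631.

R = 0.337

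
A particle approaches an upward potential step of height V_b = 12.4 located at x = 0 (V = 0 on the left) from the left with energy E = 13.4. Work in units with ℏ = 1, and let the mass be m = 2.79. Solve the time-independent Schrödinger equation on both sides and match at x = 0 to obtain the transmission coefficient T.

The wavenumbers are k₁ = √(2mE)/ℏ = 8.647 on the left and k₂ = √(2m(E − V_b))/ℏ = 2.362 on the right.
Matching ψ and ψ′ at x = 0 gives r = (k₁ − k₂)/(k₁ + k₂), so R = r² = 0.3259 and T = 1 − R = 0.6741.

T = 0.674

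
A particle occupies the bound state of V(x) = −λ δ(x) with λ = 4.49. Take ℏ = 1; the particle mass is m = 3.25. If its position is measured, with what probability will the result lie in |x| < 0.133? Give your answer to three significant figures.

P = 0.979

The normalised bound state is ψ = √κ e^{−κ|x|} with κ = mλ/ℏ² = 14.59.
P(|x| < d) = ∫_{−d}^{d} κ e^{−2κ|x|} dx = 1 − e^{−2κd} = 1 − e^{−3.882} = 0.9794.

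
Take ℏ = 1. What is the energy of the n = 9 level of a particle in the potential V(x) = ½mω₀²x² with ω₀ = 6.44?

E = 61.2

Using E_n = (n + ½)ℏω₀: E_9 = 9.5 × 6.44 = 61.18.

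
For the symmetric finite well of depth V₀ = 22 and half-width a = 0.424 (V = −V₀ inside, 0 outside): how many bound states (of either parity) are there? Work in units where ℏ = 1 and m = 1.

N = 2

The dimensionless depth is z₀ = a√(2mV₀)/ℏ = 0.424 × √(44.00) = 2.812.
The even/odd transcendental equations gain one root per π/2 in z₀, giving N = 1 + ⌊2z₀/π⌋ = 1 + ⌊1.790⌋ = 2.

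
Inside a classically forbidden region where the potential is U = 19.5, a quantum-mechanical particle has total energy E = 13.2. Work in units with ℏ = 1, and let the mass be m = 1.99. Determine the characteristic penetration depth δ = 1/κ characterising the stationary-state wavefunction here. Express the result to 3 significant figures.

δ = 0.200

Since E < U the TISE in this region is ψ'' = κ²ψ with κ = √(2m(U − E))/ℏ.
κ = √(2 × 1.99 × 6.3) = 5.007. The penetration depth is δ = 1/κ = 0.200.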